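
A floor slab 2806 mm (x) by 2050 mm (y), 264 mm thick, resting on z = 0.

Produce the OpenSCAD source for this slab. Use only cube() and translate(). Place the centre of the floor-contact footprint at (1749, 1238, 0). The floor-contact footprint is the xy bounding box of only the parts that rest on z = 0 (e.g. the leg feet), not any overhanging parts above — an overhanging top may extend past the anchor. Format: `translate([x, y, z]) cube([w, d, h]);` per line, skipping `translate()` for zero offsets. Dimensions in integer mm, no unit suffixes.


translate([346, 213, 0]) cube([2806, 2050, 264]);


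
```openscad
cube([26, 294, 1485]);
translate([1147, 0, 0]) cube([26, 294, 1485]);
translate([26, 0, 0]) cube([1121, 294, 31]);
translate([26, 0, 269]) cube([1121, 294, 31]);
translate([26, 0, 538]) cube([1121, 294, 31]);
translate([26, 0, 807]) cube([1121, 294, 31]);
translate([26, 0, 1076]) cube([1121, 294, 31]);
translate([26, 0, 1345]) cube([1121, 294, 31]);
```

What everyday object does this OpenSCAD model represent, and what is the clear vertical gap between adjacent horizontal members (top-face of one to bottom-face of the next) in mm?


A bookshelf. The clear shelf gap is 238 mm.

Two tall side panels with 6 horizontal boards between them — a bookshelf. The first two shelf undersides are at z = 0 and z = 269; with shelf thickness 31, the clear gap is 269 − 0 − 31 = 238 mm.


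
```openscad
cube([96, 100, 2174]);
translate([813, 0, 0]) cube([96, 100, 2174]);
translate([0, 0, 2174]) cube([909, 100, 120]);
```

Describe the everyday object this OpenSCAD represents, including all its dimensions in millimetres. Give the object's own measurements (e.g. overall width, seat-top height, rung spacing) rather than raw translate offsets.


A door frame. The clear opening is 717 mm wide and 2174 mm high. Two 96 mm wide jambs, 100 mm deep, stand either side of the opening from the floor to the top of the opening. A 120 mm thick head sits across the top of both jambs, spanning the full outside width of the frame.


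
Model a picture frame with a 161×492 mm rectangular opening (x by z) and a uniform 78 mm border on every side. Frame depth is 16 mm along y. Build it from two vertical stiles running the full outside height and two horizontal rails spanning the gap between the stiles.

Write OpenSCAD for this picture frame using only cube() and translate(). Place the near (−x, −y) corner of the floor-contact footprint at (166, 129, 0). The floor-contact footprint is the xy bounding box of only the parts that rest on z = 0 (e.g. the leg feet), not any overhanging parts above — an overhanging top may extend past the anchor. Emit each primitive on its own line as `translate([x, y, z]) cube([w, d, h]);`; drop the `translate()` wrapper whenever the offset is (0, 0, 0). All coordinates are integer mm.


translate([166, 129, 0]) cube([78, 16, 648]);
translate([405, 129, 0]) cube([78, 16, 648]);
translate([244, 129, 0]) cube([161, 16, 78]);
translate([244, 129, 570]) cube([161, 16, 78]);


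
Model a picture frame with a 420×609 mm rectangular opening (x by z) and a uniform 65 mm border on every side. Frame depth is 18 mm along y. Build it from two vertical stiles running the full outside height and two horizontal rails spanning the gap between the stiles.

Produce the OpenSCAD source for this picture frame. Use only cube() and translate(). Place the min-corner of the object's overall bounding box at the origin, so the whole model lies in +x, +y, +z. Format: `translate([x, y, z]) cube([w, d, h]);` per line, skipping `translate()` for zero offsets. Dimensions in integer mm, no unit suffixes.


cube([65, 18, 739]);
translate([485, 0, 0]) cube([65, 18, 739]);
translate([65, 0, 0]) cube([420, 18, 65]);
translate([65, 0, 674]) cube([420, 18, 65]);


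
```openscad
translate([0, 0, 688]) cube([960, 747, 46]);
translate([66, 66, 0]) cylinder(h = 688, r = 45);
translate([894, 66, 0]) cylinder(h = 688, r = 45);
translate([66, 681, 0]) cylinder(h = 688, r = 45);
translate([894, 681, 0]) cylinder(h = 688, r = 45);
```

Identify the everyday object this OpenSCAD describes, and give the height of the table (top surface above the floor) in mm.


A table. The table height is 734 mm.

A 960×747×46 slab sits at z = 688 on four Ø90 mm round legs — a table. The top surface is at 688 + 46 = 734 mm.


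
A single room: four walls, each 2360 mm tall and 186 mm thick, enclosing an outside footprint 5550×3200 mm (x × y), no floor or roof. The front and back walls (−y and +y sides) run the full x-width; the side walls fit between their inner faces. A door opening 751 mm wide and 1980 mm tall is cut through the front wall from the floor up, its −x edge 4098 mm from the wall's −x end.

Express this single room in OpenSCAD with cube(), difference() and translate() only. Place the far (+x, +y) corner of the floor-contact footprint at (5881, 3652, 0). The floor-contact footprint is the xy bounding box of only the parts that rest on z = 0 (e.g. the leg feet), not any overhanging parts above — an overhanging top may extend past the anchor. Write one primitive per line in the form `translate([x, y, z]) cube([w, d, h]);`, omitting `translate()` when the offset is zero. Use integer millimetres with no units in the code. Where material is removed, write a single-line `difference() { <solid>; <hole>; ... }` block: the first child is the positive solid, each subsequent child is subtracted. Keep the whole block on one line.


difference() { translate([331, 452, 0]) cube([5550, 186, 2360]); translate([4429, 452, 0]) cube([751, 186, 1980]); }
translate([331, 3466, 0]) cube([5550, 186, 2360]);
translate([331, 638, 0]) cube([186, 2828, 2360]);
translate([5695, 638, 0]) cube([186, 2828, 2360]);


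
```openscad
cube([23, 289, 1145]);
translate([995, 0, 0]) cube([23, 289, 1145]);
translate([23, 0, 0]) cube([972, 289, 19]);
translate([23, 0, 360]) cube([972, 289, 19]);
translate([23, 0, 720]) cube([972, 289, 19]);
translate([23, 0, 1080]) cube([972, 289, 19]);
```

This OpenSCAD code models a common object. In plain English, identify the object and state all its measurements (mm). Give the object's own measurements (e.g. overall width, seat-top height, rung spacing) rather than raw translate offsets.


An open bookshelf. Two side panels, each 23 mm thick, 289 mm deep and 1145 mm tall, stand 1018 mm apart (outside-to-outside). Between them sit 4 shelves, each 19 mm thick and 289 mm deep, spanning the full gap between the sides. The bottom shelf rests on the floor (its underside at z = 0) and the clear gap between one shelf's top and the next shelf's underside is 341 mm.


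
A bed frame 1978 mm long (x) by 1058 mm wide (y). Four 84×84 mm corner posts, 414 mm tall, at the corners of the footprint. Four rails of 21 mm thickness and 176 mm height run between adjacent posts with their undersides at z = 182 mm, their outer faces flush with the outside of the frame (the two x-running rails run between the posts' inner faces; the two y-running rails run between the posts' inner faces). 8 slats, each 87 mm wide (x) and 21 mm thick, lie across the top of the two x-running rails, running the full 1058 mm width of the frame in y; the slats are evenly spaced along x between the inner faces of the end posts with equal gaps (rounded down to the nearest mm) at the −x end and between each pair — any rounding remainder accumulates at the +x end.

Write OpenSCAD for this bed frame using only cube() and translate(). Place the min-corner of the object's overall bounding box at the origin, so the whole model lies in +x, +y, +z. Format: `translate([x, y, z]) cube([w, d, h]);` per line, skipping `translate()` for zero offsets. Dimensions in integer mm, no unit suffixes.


cube([84, 84, 414]);
translate([0, 974, 0]) cube([84, 84, 414]);
translate([1894, 0, 0]) cube([84, 84, 414]);
translate([1894, 974, 0]) cube([84, 84, 414]);
translate([84, 0, 182]) cube([1810, 21, 176]);
translate([84, 1037, 182]) cube([1810, 21, 176]);
translate([0, 84, 182]) cube([21, 890, 176]);
translate([1957, 84, 182]) cube([21, 890, 176]);
translate([207, 0, 358]) cube([87, 1058, 21]);
translate([417, 0, 358]) cube([87, 1058, 21]);
translate([627, 0, 358]) cube([87, 1058, 21]);
translate([837, 0, 358]) cube([87, 1058, 21]);
translate([1047, 0, 358]) cube([87, 1058, 21]);
translate([1257, 0, 358]) cube([87, 1058, 21]);
translate([1467, 0, 358]) cube([87, 1058, 21]);
translate([1677, 0, 358]) cube([87, 1058, 21]);


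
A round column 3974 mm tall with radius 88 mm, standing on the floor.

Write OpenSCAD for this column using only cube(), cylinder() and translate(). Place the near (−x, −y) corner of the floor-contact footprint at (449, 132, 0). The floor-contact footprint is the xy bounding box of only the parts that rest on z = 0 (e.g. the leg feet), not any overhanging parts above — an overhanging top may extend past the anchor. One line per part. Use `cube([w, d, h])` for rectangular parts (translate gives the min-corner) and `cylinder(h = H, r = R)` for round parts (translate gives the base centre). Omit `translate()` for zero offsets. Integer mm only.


translate([537, 220, 0]) cylinder(h = 3974, r = 88);


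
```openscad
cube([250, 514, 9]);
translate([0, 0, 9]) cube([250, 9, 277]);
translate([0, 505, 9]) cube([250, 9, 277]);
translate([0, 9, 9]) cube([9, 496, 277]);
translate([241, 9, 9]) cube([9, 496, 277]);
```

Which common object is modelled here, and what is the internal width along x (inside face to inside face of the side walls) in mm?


An open box. The internal width is 232 mm.

A 250×514 base slab with four walls standing on it — an open box. The base is 250 mm wide and the walls are 9 mm thick, so the internal width is 250 − 2 × 9 = 232 mm.


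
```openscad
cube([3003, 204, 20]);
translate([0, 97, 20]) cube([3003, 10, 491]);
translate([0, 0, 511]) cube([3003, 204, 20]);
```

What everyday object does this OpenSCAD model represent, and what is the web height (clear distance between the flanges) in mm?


An I-beam. The web height is 491 mm.

Two wide flanges with a thin centred web — an I-beam. Overall 531 mm minus two 20 mm flanges gives a web of 531 − 2·20 = 491 mm.


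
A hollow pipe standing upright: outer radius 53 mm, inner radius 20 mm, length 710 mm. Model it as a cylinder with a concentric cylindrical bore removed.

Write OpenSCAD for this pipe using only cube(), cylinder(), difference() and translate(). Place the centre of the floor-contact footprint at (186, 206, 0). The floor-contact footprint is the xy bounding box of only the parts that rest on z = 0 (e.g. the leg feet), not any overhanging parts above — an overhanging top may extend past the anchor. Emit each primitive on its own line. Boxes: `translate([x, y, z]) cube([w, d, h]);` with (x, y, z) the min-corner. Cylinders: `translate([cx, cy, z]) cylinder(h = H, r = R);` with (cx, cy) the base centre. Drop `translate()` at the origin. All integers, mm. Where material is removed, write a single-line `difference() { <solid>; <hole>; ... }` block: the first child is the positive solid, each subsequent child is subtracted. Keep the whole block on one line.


difference() { translate([186, 206, 0]) cylinder(h = 710, r = 53); translate([186, 206, 0]) cylinder(h = 710, r = 20); }


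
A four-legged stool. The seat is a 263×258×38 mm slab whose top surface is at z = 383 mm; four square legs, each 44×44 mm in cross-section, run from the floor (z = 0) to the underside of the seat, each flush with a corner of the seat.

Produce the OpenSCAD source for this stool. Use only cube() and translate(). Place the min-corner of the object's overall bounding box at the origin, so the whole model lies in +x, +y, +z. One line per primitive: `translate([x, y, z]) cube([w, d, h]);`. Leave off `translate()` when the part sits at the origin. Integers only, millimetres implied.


// leg_h = 383 - 38 = 345
translate([0, 0, 345]) cube([263, 258, 38]);
cube([44, 44, 345]);
translate([219, 0, 0]) cube([44, 44, 345]);
translate([0, 214, 0]) cube([44, 44, 345]);
translate([219, 214, 0]) cube([44, 44, 345]);


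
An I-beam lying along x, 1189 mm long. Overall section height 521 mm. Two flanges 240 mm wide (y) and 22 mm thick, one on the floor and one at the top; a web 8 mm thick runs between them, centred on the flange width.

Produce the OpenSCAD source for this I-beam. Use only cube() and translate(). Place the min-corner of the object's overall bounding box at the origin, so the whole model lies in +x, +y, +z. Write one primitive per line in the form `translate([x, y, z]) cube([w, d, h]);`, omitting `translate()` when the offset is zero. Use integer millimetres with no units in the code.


cube([1189, 240, 22]);
translate([0, 116, 22]) cube([1189, 8, 477]);
translate([0, 0, 499]) cube([1189, 240, 22]);


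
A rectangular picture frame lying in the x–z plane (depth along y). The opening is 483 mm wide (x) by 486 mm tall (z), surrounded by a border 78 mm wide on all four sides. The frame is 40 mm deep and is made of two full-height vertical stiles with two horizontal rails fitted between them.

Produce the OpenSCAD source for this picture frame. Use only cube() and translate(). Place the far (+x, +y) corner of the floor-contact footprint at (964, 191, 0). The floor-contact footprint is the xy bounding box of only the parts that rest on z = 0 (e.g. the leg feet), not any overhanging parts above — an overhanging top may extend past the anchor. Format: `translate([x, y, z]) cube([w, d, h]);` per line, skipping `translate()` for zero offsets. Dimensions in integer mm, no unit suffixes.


translate([325, 151, 0]) cube([78, 40, 642]);
translate([886, 151, 0]) cube([78, 40, 642]);
translate([403, 151, 0]) cube([483, 40, 78]);
translate([403, 151, 564]) cube([483, 40, 78]);


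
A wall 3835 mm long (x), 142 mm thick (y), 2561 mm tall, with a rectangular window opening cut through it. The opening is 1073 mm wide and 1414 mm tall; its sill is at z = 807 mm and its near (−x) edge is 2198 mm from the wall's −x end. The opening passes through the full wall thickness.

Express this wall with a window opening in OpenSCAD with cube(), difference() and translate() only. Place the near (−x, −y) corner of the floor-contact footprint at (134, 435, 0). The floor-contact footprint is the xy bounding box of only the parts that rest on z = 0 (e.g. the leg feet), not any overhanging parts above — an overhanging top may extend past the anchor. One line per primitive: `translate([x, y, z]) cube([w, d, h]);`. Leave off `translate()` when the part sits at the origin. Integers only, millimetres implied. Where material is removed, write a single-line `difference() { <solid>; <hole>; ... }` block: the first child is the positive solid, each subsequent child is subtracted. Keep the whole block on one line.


difference() { translate([134, 435, 0]) cube([3835, 142, 2561]); translate([2332, 435, 807]) cube([1073, 142, 1414]); }


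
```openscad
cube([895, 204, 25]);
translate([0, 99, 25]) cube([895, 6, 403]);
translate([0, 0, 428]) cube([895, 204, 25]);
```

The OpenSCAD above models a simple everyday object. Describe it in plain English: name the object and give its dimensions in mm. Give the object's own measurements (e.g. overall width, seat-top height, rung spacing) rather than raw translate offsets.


An I-beam lying along x, 895 mm long. Overall section height 453 mm. Two flanges 204 mm wide (y) and 25 mm thick, one on the floor and one at the top; a web 6 mm thick runs between them, centred on the flange width.


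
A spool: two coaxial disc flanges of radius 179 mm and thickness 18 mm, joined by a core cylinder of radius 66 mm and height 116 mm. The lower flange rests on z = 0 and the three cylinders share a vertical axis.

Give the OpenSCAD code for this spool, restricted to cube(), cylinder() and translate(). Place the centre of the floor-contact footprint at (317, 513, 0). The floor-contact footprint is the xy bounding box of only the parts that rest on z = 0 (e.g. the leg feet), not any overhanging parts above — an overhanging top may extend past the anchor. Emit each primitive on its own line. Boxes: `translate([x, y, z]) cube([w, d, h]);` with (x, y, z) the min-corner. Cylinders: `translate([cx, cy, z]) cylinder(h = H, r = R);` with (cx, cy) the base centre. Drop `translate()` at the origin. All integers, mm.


translate([317, 513, 0]) cylinder(h = 18, r = 179);
translate([317, 513, 18]) cylinder(h = 116, r = 66);
translate([317, 513, 134]) cylinder(h = 18, r = 179);


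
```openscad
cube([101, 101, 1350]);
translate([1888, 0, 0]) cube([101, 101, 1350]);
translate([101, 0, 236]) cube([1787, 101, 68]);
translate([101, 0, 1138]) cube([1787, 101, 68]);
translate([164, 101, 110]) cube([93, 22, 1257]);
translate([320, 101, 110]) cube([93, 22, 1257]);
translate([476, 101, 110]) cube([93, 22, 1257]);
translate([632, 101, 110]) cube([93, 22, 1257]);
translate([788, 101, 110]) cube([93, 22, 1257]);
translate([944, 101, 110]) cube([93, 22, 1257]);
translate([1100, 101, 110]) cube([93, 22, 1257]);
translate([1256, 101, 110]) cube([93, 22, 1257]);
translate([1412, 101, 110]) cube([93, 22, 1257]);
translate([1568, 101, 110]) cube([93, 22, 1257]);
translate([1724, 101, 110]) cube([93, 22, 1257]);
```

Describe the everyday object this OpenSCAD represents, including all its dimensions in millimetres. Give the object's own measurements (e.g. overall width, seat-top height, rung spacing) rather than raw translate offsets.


A fence section. Two 101×101 mm posts, 1350 mm tall, stand on the floor with a clear span of 1787 mm between their inner faces. Two horizontal rails of 101×68 mm section span the gap between the posts with their undersides at z = 236 mm and z = 1138 mm, flush with the posts' −y face. 11 pickets, each 93 mm wide, 22 mm thick and 1257 mm tall, are fixed to the +y face of the rails with their bottoms at z = 110 mm, spaced across the span with a 63 mm gap after the −x post and between neighbouring pickets, with 71 mm left before the +x post.


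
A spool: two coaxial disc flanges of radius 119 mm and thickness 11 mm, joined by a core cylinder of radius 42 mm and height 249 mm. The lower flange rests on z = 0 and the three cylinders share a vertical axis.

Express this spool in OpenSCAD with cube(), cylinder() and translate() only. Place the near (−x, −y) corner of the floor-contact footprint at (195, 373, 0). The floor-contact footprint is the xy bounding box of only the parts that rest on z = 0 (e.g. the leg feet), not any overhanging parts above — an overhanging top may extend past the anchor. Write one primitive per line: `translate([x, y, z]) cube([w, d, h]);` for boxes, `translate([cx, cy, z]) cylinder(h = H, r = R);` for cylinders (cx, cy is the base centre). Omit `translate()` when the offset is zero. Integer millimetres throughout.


translate([314, 492, 0]) cylinder(h = 11, r = 119);
translate([314, 492, 11]) cylinder(h = 249, r = 42);
translate([314, 492, 260]) cylinder(h = 11, r = 119);


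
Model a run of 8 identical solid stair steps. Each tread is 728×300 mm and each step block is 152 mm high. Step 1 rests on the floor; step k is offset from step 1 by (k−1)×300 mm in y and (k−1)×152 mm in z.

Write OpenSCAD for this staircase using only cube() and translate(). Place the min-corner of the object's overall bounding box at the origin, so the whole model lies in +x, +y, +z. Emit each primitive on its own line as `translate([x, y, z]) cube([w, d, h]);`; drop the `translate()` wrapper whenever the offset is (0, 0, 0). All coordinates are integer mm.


cube([728, 300, 152]);
translate([0, 300, 152]) cube([728, 300, 152]);
translate([0, 600, 304]) cube([728, 300, 152]);
translate([0, 900, 456]) cube([728, 300, 152]);
translate([0, 1200, 608]) cube([728, 300, 152]);
translate([0, 1500, 760]) cube([728, 300, 152]);
translate([0, 1800, 912]) cube([728, 300, 152]);
translate([0, 2100, 1064]) cube([728, 300, 152]);


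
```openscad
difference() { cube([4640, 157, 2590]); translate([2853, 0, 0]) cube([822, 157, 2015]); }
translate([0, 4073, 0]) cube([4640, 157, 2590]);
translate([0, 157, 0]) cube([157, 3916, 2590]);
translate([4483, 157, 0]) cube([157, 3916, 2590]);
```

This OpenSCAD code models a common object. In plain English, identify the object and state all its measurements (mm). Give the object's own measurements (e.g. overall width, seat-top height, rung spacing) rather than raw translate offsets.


A single room: four walls, each 2590 mm tall and 157 mm thick, enclosing an outside footprint 4640×4230 mm (x × y), no floor or roof. The front and back walls (−y and +y sides) run the full x-width; the side walls fit between their inner faces. A door opening 822 mm wide and 2015 mm tall is cut through the front wall from the floor up, its −x edge 2853 mm from the wall's −x end.


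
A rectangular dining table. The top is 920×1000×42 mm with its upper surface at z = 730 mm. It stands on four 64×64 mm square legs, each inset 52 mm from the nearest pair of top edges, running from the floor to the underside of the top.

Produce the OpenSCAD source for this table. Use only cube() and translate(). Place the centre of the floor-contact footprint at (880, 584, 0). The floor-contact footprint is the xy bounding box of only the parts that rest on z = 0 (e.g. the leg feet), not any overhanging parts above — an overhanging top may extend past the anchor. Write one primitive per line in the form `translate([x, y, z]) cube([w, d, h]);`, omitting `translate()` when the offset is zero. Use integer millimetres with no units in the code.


// leg_h = 730 - 42 = 688
translate([420, 84, 688]) cube([920, 1000, 42]);
translate([472, 136, 0]) cube([64, 64, 688]);
translate([1224, 136, 0]) cube([64, 64, 688]);
translate([472, 968, 0]) cube([64, 64, 688]);
translate([1224, 968, 0]) cube([64, 64, 688]);


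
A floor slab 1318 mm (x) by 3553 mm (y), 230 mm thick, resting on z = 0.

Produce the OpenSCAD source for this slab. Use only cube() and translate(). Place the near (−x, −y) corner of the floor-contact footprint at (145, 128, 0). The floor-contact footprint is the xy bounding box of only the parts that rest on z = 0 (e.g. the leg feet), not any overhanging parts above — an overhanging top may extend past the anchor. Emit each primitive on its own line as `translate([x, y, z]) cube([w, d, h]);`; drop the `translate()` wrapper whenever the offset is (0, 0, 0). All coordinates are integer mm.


translate([145, 128, 0]) cube([1318, 3553, 230]);


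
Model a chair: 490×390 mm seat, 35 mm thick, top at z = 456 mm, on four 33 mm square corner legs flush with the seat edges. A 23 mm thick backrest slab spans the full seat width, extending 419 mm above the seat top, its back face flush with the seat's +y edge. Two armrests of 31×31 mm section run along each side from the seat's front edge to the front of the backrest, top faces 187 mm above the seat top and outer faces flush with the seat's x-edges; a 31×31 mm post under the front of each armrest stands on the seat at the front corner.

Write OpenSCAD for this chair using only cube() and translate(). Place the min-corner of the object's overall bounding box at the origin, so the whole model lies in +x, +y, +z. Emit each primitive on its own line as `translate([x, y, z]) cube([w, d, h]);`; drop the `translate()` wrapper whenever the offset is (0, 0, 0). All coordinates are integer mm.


translate([0, 0, 421]) cube([490, 390, 35]);
cube([33, 33, 421]);
translate([457, 0, 0]) cube([33, 33, 421]);
translate([0, 357, 0]) cube([33, 33, 421]);
translate([457, 357, 0]) cube([33, 33, 421]);
translate([0, 367, 456]) cube([490, 23, 419]);
translate([0, 0, 612]) cube([31, 367, 31]);
translate([459, 0, 612]) cube([31, 367, 31]);
translate([0, 0, 456]) cube([31, 31, 156]);
translate([459, 0, 456]) cube([31, 31, 156]);


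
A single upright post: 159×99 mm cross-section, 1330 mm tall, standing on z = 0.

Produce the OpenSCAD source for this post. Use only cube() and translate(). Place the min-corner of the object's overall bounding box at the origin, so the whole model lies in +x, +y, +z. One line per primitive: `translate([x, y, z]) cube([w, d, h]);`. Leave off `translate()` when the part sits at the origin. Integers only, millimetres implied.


cube([159, 99, 1330]);


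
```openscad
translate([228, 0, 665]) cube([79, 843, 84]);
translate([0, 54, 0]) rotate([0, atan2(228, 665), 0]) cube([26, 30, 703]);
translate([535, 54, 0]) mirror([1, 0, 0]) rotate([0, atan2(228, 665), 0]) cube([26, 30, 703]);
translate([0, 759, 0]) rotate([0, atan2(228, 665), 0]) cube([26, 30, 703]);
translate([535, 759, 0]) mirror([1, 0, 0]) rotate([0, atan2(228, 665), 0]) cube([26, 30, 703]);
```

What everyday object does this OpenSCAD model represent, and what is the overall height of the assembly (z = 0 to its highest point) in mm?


A sawhorse. The overall height is 749 mm.

A beam across two mirrored pairs of raked legs — a sawhorse. The beam's underside is at z = 665 (matching the legs' vertical rise in atan2(228, 665)) and the beam is 84 mm tall, so its top is at 665 + 84 = 749 mm. The raked legs top out at the beam's underside, so that is the highest point.


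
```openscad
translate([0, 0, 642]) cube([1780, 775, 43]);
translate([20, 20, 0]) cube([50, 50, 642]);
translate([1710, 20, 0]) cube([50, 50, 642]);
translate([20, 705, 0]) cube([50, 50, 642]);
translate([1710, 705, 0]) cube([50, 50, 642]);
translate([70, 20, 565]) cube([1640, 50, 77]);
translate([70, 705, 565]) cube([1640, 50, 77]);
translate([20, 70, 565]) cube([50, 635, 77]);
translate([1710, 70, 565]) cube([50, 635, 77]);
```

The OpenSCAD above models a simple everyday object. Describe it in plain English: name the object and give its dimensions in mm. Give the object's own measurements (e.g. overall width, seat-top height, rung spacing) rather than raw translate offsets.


A rectangular dining table. The top is 1780×775×43 mm with its upper surface at z = 685 mm. It stands on four 50×50 mm square legs, each inset 20 mm from the nearest pair of top edges, running from the floor to the underside of the top. Four apron rails, 50 mm thick and 77 mm tall, run between adjacent legs with their top edges flush with the underside of the top and their outer faces flush with the legs' outer faces.


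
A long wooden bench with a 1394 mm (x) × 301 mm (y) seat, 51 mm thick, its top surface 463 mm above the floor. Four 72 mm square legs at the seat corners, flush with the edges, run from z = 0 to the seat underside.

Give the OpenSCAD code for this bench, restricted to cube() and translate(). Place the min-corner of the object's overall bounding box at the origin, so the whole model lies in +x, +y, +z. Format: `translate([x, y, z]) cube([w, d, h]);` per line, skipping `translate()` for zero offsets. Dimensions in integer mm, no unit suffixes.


translate([0, 0, 412]) cube([1394, 301, 51]);
cube([72, 72, 412]);
translate([0, 229, 0]) cube([72, 72, 412]);
translate([1322, 0, 0]) cube([72, 72, 412]);
translate([1322, 229, 0]) cube([72, 72, 412]);


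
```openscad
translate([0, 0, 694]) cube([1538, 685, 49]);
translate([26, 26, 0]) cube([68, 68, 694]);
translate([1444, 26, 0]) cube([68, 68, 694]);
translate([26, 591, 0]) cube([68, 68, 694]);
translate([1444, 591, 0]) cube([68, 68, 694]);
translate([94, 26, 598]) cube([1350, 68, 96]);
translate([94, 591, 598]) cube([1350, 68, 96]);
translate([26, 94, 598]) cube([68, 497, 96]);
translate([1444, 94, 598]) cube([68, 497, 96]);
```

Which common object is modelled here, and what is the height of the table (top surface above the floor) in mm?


A table. The table height is 743 mm.

A 1538×685×49 slab sits at z = 694 on four 68 mm square posts — a table. The top surface is at 694 + 49 = 743 mm.


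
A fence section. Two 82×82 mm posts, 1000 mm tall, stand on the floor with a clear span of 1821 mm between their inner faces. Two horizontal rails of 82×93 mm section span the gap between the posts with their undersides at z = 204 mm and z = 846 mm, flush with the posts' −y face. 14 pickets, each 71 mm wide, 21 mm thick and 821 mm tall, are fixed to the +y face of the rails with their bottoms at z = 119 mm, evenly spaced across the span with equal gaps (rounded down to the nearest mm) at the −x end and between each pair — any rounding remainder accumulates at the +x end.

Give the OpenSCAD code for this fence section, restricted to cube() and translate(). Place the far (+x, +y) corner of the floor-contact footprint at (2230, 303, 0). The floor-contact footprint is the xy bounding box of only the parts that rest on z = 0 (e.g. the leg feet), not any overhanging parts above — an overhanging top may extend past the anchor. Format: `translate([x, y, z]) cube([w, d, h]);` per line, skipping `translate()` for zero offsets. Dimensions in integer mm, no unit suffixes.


translate([245, 221, 0]) cube([82, 82, 1000]);
translate([2148, 221, 0]) cube([82, 82, 1000]);
translate([327, 221, 204]) cube([1821, 82, 93]);
translate([327, 221, 846]) cube([1821, 82, 93]);
translate([382, 303, 119]) cube([71, 21, 821]);
translate([508, 303, 119]) cube([71, 21, 821]);
translate([634, 303, 119]) cube([71, 21, 821]);
translate([760, 303, 119]) cube([71, 21, 821]);
translate([886, 303, 119]) cube([71, 21, 821]);
translate([1012, 303, 119]) cube([71, 21, 821]);
translate([1138, 303, 119]) cube([71, 21, 821]);
translate([1264, 303, 119]) cube([71, 21, 821]);
translate([1390, 303, 119]) cube([71, 21, 821]);
translate([1516, 303, 119]) cube([71, 21, 821]);
translate([1642, 303, 119]) cube([71, 21, 821]);
translate([1768, 303, 119]) cube([71, 21, 821]);
translate([1894, 303, 119]) cube([71, 21, 821]);
translate([2020, 303, 119]) cube([71, 21, 821]);


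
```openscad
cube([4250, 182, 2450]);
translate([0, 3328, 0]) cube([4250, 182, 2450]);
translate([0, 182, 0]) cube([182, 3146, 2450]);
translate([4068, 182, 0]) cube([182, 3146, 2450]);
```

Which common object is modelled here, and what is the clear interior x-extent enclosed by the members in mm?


A house (or room) frame. The interior width is 3886 mm.

Four 2450 mm walls enclosing a rectangle with no floor or roof — a room or house frame. Outside width is 4250 mm and wall thickness is 182 mm, so the interior width is 4250 − 2 × 182 = 3886 mm.


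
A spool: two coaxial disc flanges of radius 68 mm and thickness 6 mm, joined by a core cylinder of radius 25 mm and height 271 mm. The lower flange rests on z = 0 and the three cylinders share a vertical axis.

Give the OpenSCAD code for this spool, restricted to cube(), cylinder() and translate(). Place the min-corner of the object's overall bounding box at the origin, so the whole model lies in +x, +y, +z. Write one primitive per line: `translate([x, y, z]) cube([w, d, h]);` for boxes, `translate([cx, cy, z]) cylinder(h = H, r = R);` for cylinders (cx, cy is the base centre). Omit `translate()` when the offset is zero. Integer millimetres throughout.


translate([68, 68, 0]) cylinder(h = 6, r = 68);
translate([68, 68, 6]) cylinder(h = 271, r = 25);
translate([68, 68, 277]) cylinder(h = 6, r = 68);


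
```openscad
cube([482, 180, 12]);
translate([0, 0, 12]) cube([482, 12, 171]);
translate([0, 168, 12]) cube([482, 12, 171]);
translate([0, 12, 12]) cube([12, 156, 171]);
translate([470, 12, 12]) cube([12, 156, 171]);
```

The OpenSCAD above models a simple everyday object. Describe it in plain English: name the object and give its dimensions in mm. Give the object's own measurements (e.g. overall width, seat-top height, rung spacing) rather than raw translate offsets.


An open-topped rectangular box: outside dimensions 482×180×183 mm, with a uniform wall and base thickness of 12 mm. The base is a full 482×180 slab on the floor; four walls sit on top of the base. The front and back walls (the −y and +y sides) span the full width; the two side walls fit between them.


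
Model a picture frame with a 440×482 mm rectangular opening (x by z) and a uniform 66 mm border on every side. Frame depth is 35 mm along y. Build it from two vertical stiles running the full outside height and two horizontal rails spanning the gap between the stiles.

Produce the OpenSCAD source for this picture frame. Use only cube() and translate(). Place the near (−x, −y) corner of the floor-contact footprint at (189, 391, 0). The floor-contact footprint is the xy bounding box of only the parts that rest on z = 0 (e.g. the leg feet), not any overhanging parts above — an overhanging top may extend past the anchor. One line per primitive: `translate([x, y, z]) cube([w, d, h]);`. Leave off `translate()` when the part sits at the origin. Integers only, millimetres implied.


translate([189, 391, 0]) cube([66, 35, 614]);
translate([695, 391, 0]) cube([66, 35, 614]);
translate([255, 391, 0]) cube([440, 35, 66]);
translate([255, 391, 548]) cube([440, 35, 66]);


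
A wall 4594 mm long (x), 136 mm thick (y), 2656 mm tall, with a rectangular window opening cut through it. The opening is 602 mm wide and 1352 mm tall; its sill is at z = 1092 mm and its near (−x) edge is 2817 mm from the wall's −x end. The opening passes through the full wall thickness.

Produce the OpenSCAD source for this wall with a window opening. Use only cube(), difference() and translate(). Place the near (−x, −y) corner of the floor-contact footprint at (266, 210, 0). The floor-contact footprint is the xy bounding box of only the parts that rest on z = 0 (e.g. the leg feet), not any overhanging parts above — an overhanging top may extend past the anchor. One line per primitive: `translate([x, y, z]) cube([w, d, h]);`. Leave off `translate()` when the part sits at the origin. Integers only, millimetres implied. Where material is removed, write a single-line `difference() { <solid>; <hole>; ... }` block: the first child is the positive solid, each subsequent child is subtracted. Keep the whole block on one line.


difference() { translate([266, 210, 0]) cube([4594, 136, 2656]); translate([3083, 210, 1092]) cube([602, 136, 1352]); }


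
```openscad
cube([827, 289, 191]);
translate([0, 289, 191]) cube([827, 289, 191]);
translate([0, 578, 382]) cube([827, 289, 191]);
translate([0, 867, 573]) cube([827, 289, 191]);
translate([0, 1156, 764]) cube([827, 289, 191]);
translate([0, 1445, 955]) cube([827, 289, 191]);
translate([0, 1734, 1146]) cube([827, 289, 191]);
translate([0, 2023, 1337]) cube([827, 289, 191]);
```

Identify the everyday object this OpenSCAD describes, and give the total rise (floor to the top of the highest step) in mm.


A staircase. The total rise is 1528 mm.

8 identical blocks, each offset up and back from the previous — a staircase. Each step is 191 mm tall and there are 8 of them, so the total rise is 8 × 191 = 1528 mm.


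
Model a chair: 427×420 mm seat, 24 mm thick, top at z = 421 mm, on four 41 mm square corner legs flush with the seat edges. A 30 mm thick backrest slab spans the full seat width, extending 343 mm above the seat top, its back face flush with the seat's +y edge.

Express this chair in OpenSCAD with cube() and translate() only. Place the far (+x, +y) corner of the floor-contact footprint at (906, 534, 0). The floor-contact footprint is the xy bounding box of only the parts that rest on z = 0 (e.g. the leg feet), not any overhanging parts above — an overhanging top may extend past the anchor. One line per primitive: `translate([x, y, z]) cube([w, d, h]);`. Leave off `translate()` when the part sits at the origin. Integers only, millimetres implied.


translate([479, 114, 397]) cube([427, 420, 24]);
translate([479, 114, 0]) cube([41, 41, 397]);
translate([865, 114, 0]) cube([41, 41, 397]);
translate([479, 493, 0]) cube([41, 41, 397]);
translate([865, 493, 0]) cube([41, 41, 397]);
translate([479, 504, 421]) cube([427, 30, 343]);


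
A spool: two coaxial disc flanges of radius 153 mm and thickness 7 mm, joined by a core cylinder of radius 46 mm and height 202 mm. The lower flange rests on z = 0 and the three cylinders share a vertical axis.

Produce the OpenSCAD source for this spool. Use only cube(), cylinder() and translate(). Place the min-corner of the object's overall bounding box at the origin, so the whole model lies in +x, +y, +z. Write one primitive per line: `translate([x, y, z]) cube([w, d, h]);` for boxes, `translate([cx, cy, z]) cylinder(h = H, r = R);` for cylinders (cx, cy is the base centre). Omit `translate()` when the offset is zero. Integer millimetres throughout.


translate([153, 153, 0]) cylinder(h = 7, r = 153);
translate([153, 153, 7]) cylinder(h = 202, r = 46);
translate([153, 153, 209]) cylinder(h = 7, r = 153);


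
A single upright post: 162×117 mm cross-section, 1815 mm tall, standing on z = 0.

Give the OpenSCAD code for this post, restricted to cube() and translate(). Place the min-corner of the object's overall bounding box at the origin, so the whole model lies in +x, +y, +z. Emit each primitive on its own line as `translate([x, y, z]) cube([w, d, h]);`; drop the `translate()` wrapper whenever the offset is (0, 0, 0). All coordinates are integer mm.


cube([162, 117, 1815]);


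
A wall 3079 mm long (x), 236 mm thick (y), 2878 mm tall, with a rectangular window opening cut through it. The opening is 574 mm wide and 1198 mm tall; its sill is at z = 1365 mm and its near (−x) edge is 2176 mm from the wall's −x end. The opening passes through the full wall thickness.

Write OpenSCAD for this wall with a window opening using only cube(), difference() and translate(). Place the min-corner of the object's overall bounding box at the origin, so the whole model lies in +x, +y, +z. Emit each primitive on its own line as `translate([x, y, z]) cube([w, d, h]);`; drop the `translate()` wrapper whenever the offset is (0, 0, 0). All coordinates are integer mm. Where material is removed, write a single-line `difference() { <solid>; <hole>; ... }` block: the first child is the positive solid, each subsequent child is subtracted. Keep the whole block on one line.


difference() { cube([3079, 236, 2878]); translate([2176, 0, 1365]) cube([574, 236, 1198]); }


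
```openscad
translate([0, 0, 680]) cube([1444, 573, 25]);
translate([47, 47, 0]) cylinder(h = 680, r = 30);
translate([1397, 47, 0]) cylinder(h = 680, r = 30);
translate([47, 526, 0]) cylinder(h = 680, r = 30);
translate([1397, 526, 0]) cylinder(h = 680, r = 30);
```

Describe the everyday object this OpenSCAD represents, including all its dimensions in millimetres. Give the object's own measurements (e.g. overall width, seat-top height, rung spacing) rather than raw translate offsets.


A rectangular dining table. The top is 1444×573×25 mm with its upper surface at z = 705 mm. It stands on four round legs of 60 mm diameter, each leg's bounding box inset 17 mm from the nearest pair of top edges, running from the floor to the underside of the top.


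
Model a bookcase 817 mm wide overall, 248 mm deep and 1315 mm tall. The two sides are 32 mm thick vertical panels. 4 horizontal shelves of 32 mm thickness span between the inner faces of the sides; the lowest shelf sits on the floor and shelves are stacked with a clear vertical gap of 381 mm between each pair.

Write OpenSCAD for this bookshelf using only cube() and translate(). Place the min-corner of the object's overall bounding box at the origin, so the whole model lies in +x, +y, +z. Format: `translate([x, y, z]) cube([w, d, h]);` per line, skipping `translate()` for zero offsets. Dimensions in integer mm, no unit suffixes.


cube([32, 248, 1315]);
translate([785, 0, 0]) cube([32, 248, 1315]);
translate([32, 0, 0]) cube([753, 248, 32]);
translate([32, 0, 413]) cube([753, 248, 32]);
translate([32, 0, 826]) cube([753, 248, 32]);
translate([32, 0, 1239]) cube([753, 248, 32]);


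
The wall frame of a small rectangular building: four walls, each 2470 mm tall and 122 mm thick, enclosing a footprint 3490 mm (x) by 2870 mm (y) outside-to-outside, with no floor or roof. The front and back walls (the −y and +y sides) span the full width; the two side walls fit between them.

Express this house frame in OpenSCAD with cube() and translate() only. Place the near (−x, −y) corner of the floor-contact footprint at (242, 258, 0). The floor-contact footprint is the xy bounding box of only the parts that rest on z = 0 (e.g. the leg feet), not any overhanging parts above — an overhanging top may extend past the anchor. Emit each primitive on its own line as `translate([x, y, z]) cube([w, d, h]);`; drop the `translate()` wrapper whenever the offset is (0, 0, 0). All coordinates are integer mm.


translate([242, 258, 0]) cube([3490, 122, 2470]);
translate([242, 3006, 0]) cube([3490, 122, 2470]);
translate([242, 380, 0]) cube([122, 2626, 2470]);
translate([3610, 380, 0]) cube([122, 2626, 2470]);
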